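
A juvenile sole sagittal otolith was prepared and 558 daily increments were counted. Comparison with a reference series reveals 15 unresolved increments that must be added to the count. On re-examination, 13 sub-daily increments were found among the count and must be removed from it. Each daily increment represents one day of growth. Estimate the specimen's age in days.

After corrections the count is 558 − 13 + 15 = 560 daily increments.
At one daily increment per day, that is 560 days.

560 d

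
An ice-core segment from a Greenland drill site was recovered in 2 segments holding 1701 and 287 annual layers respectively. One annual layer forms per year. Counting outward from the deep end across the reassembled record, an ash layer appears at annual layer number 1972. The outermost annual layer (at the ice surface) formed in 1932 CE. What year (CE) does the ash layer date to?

Total annual layers = 1701 + 287 = 1988.
Between annual layer 1972 and the ice surface there are 1988 − 1972 = 16 annual layers.
1932 − 16 = 1916 CE.

1916 CE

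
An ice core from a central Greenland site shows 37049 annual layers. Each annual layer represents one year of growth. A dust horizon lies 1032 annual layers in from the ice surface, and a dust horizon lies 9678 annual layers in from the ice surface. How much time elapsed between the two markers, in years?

9678 − 1032 = 8646 annual layers lie between the two events.
At one annual layer per year, 8646 years elapsed between them.

8646 years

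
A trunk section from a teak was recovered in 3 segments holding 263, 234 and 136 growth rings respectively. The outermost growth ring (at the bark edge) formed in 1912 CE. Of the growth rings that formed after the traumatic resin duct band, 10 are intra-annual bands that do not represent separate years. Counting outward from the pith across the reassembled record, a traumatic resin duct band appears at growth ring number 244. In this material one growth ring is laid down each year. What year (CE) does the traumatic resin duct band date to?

Total growth rings = 263 + 234 + 136 = 633.
Between growth ring 244 and the bark edge there are 633 − 244 = 389 growth rings.
Removing the 10 false growth rings leaves 389 − 10 = 379 true growth rings beyond the traumatic resin duct band.
The growth ring at the bark edge is 1912 CE, so the traumatic resin duct band dates to 1912 − 379 = 1533 CE.

1533 CE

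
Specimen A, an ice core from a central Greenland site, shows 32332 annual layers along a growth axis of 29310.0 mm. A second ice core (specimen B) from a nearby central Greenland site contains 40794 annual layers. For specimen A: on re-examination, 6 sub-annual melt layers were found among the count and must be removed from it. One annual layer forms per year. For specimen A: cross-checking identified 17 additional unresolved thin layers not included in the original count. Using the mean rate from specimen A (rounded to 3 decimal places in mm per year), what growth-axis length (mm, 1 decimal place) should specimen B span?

36959.4 mm

Specimen A: correcting the raw count gives 32332 − 6 + 17 = 32343 true annual layers.
A: Mean rate = 29310.0 mm / 32343 years ≈ 0.906 mm per year.
B's length ≈ 0.906 × 40794 = 36959.4 mm.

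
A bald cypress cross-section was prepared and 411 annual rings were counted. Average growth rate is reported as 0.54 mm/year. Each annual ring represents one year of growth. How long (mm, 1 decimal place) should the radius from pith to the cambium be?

411 years of growth are recorded.
Length ≈ 0.54 × 411 = 221.9 mm.

221.9 mm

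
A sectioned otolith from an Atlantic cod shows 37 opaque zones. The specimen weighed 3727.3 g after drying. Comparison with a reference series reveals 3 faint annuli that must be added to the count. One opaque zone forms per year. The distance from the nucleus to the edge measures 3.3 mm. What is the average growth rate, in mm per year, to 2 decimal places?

Correcting the raw count gives 37 + 3 = 40 true opaque zones.
3.3 mm over 40 years gives 3.3 / 40 ≈ 0.08 mm per year.

0.08 mm per year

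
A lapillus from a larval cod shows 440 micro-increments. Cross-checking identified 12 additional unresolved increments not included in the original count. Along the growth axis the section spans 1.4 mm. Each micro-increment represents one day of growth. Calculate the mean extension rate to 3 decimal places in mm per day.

0.003 mm per day

True micro-increment count = 440 + 12 = 452.
Mean rate = 1.4 mm / 452 days ≈ 0.003 mm per day.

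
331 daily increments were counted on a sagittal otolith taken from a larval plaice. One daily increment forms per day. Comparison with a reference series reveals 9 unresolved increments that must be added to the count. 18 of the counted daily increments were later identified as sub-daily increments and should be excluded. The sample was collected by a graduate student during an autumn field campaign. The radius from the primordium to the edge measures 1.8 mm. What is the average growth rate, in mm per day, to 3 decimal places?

After corrections the count is 331 − 18 + 9 = 322 daily increments.
1.8 mm over 322 days gives 1.8 / 322 ≈ 0.006 mm per day.

0.006 mm per day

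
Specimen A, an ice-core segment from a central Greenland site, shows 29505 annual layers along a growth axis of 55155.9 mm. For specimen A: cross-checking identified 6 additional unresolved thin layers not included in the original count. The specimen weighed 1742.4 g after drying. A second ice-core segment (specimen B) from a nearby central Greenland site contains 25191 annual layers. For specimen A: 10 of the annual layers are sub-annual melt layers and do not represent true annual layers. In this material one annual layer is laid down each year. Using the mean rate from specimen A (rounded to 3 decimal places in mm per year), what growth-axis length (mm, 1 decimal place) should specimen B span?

47107.2 mm

Specimen A: after corrections the count is 29505 − 10 + 6 = 29501 annual layers.
A: Mean rate = 55155.9 mm / 29501 years ≈ 1.870 mm/yr.
B's length ≈ 1.870 × 25191 = 47107.2 mm.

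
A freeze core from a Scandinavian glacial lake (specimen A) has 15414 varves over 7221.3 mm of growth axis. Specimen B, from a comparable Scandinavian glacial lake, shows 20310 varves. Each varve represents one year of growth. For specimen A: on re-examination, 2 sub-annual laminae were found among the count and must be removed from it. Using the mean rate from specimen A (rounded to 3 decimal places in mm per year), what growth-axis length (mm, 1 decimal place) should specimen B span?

Specimen A: true varve count = 15414 − 2 = 15412.
A: Extension rate ≈ 7221.3 / 15412 = 0.469 mm per year.
Length of B = 0.469 × 20310 = 9525.4 mm.

9525.4 mm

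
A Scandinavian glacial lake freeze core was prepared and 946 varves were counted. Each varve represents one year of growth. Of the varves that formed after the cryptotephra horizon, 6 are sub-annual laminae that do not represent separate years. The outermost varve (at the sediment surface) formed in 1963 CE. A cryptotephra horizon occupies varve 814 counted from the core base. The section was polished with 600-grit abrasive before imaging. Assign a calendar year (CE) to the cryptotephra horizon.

1837 CE

The cryptotephra horizon sits at varve 814 from the core base, so 946 − 814 = 132 varves formed after it.
132 − 6 false = 126 true varves after the cryptotephra horizon.
Counting back 126 years from 1963 CE places the cryptotephra horizon in 1963 − 126 = 1837 CE.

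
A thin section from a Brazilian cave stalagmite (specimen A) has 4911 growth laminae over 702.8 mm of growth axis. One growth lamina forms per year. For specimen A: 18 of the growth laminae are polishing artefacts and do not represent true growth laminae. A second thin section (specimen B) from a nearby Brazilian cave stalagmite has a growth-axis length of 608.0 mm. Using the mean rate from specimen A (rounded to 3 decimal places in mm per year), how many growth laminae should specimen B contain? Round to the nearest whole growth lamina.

4222 growth laminae

Specimen A: true growth lamina count = 4911 − 18 = 4893.
A: 702.8 mm over 4893 years gives 702.8 / 4893 ≈ 0.144 mm/year.
For B, 608.0 / 0.144 = 4222.22 years ≈ 4222 growth laminae.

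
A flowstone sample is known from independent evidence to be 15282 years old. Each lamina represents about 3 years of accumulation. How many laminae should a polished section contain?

5094 laminae

One lamina every 3 years means 15282 / 3 = 5094 laminae.
So 5094 laminae should be present.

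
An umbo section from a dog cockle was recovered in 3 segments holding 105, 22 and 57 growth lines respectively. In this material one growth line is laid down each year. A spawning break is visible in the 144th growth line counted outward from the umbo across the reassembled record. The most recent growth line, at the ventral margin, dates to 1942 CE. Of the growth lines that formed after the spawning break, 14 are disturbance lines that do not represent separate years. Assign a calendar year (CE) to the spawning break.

Total growth lines = 105 + 22 + 57 = 184.
184 − 144 = 40 growth lines lie beyond the spawning break toward the ventral margin.
40 − 14 false = 26 true growth lines after the spawning break.
The growth line at the ventral margin is 1942 CE, so the spawning break dates to 1942 − 26 = 1916 CE.

1916 CE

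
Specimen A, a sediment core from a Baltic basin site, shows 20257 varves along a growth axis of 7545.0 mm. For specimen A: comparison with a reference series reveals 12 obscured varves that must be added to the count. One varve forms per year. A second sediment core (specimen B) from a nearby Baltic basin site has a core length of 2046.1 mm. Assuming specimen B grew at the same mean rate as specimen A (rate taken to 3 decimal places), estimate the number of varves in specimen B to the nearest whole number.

Specimen A: correcting the raw count gives 20257 + 12 = 20269 true varves.
A: Extension rate ≈ 7545.0 / 20269 = 0.372 mm/yr.
For B, 2046.1 / 0.372 = 5500.27 years ≈ 5500 varves.

5500 varves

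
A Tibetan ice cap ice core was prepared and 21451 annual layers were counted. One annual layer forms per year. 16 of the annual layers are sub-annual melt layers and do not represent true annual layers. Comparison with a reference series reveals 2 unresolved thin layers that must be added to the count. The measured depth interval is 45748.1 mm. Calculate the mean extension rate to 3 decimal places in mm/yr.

2.134 mm/yr

Correcting the raw count gives 21451 − 16 + 2 = 21437 true annual layers.
Mean rate = 45748.1 mm / 21437 years ≈ 2.134 mm/yr.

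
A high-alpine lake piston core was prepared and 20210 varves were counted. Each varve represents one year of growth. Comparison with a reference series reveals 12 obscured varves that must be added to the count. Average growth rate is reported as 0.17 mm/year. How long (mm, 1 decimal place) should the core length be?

Correcting the raw count gives 20210 + 12 = 20222 true varves.
20222 years at 0.17 mm/year gives 0.17 × 20222 = 3437.7 mm.

3437.7 mm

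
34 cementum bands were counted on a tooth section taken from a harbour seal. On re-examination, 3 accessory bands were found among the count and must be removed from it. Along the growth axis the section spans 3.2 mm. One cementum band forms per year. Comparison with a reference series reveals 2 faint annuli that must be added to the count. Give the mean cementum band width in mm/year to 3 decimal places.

After corrections the count is 34 − 3 + 2 = 33 cementum bands.
Extension rate ≈ 3.2 / 33 = 0.097 mm/year.

0.097 mm/year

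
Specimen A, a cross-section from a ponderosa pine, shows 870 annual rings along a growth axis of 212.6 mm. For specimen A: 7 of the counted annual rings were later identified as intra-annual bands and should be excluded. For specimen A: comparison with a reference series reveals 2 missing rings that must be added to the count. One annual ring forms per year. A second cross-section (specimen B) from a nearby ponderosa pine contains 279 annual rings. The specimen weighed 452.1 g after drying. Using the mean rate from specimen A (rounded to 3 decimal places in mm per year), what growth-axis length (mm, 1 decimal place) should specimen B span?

68.6 mm

Specimen A: correcting the raw count gives 870 − 7 + 2 = 865 true annual rings.
A: 212.6 mm over 865 years gives 212.6 / 865 ≈ 0.246 mm/yr.
B's length ≈ 0.246 × 279 = 68.6 mm.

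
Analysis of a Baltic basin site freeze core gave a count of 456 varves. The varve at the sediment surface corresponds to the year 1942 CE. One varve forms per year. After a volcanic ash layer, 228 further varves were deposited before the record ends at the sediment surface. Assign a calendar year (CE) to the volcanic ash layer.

There are 228 varves younger than the volcanic ash layer.
Counting back 228 years from 1942 CE places the volcanic ash layer in 1942 − 228 = 1714 CE.

1714 CE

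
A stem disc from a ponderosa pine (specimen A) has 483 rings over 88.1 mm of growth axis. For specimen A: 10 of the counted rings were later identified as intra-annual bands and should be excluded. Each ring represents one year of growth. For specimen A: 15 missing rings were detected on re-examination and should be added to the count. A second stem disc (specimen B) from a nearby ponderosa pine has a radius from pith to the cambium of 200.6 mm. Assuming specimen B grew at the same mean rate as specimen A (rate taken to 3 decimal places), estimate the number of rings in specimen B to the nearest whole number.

1108 rings

Specimen A: true ring count = 483 − 10 + 15 = 488.
A: Mean rate = 88.1 mm / 488 years ≈ 0.181 mm/yr.
B spans 200.6 / 0.181 = 1108.29 years ≈ 1108 rings.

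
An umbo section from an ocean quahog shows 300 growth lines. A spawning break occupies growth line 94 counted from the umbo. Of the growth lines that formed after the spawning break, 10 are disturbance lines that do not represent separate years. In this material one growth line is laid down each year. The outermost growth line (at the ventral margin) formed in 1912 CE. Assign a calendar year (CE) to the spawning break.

The spawning break sits at growth line 94 from the umbo, so 300 − 94 = 206 growth lines formed after it.
Excluding 10 false growth lines: 206 − 10 = 196.
1912 − 196 = 1716 CE.

1716 CE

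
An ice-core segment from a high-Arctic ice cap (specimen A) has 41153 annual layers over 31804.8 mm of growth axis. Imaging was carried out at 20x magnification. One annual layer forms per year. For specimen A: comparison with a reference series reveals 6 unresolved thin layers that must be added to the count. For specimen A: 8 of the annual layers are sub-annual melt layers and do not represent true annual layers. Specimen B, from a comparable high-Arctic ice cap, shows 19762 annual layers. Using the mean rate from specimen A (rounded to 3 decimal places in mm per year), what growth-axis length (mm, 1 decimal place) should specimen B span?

15276.0 mm

Specimen A: correcting the raw count gives 41153 − 8 + 6 = 41151 true annual layers.
A: 31804.8 mm over 41151 years gives 31804.8 / 41151 ≈ 0.773 mm/year.
For B, 0.773 mm/year × 19762 years = 15276.0 mm.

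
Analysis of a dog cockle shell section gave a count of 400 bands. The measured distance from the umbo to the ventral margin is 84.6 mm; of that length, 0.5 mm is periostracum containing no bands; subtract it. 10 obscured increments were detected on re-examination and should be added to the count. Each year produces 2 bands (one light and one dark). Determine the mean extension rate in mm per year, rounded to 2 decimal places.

Adjusted count: 400 + 10 = 410 bands.
410 bands at 2 per year is 410 / 2 = 205 years.
Removing the 0.5 mm offcut leaves 84.6 − 0.5 = 84.1 mm.
Extension rate ≈ 84.1 / 205 = 0.41 mm per year.

0.41 mm per year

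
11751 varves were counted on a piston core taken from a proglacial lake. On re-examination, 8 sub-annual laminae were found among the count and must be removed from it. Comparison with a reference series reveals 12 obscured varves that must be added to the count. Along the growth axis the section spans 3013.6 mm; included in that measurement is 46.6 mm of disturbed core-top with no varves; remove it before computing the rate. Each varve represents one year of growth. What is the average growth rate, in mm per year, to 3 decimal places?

0.252 mm per year

Correcting the raw count gives 11751 − 8 + 12 = 11755 true varves.
Net length = 3013.6 − 46.6 = 2967.0 mm.
2967.0 mm over 11755 years gives 2967.0 / 11755 ≈ 0.252 mm per year.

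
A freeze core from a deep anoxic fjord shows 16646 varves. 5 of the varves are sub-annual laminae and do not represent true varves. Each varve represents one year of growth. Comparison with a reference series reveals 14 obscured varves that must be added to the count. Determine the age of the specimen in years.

True varve count = 16646 − 5 + 14 = 16655.
With a one-to-one varve periodicity this is 16655 years.

16655 years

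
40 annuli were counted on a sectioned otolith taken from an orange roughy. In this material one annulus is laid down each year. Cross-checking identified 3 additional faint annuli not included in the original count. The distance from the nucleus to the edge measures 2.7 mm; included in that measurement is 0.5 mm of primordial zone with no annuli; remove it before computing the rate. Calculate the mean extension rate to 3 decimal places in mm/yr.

True annulus count = 40 + 3 = 43.
Net length = 2.7 − 0.5 = 2.2 mm.
Mean rate = 2.2 mm / 43 years ≈ 0.051 mm/yr.

0.051 mm/yr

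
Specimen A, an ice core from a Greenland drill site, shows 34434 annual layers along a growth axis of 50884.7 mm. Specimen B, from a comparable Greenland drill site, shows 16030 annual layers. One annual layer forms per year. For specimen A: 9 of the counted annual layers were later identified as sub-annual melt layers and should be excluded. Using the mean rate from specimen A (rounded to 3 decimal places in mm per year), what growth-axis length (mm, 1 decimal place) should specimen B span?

23692.3 mm

Specimen A: adjusted count: 34434 − 9 = 34425 annual layers.
A: 50884.7 mm over 34425 years gives 50884.7 / 34425 ≈ 1.478 mm/yr.
Length of B = 1.478 × 16030 = 23692.3 mm.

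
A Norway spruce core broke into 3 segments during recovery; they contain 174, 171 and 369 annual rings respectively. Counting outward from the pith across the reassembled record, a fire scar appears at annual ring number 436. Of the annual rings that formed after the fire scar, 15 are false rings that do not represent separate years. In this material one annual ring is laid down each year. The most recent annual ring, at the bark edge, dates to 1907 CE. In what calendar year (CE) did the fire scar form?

1644 CE

Total annual rings = 174 + 171 + 369 = 714.
714 − 436 = 278 annual rings lie beyond the fire scar toward the bark edge.
278 − 15 false = 263 true annual rings after the fire scar.
The annual ring at the bark edge is 1907 CE, so the fire scar dates to 1907 − 263 = 1644 CE.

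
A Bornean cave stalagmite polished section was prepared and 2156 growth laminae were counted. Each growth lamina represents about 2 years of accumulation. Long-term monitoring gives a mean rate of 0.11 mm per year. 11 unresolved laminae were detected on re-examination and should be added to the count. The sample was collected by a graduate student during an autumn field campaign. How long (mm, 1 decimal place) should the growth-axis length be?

True growth lamina count = 2156 + 11 = 2167.
At 2 years per growth lamina, 2167 × 2 = 4334 years.
Length ≈ 0.11 × 4334 = 476.7 mm.

476.7 mm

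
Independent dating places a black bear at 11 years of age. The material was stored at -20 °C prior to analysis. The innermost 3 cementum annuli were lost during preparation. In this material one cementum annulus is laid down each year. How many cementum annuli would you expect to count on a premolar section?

Expected cementum annuli over 11 years: 11.
Subtracting the 3 cementum annuli not captured gives 11 − 3 = 8 cementum annuli in the record.

8 cementum annuli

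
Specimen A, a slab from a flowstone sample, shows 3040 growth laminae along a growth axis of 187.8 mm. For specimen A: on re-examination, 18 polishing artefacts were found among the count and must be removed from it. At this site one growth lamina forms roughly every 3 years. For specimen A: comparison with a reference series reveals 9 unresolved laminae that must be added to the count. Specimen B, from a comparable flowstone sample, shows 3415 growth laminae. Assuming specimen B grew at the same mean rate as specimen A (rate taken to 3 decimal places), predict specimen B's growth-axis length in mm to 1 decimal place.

215.1 mm

Specimen A: after corrections the count is 3040 − 18 + 9 = 3031 growth laminae.
Specimen A: 3031 growth laminae at 3 years each span 3031 × 3 = 9093 years.
A: 187.8 mm over 9093 years gives 187.8 / 9093 ≈ 0.021 mm per year.
Specimen B: multiplying by 3 years per growth lamina: 3415 × 3 = 10245 years. For B, 0.021 mm/year × 10245 years = 215.1 mm.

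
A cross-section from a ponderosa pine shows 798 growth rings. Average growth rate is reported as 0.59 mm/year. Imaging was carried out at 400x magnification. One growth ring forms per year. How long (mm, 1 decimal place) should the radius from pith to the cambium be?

The record spans 798 years at 0.59 mm per year.
Predicted length = 0.59 mm/year × 798 years = 470.8 mm.

470.8 mm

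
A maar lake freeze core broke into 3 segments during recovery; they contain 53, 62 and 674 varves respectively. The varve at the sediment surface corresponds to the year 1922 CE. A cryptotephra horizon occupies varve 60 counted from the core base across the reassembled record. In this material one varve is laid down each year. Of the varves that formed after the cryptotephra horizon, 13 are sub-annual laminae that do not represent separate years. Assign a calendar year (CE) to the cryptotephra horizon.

1206 CE

Total varves = 53 + 62 + 674 = 789.
The cryptotephra horizon sits at varve 60 from the core base, so 789 − 60 = 729 varves formed after it.
729 − 13 false = 716 true varves after the cryptotephra horizon.
1922 − 716 = 1206 CE.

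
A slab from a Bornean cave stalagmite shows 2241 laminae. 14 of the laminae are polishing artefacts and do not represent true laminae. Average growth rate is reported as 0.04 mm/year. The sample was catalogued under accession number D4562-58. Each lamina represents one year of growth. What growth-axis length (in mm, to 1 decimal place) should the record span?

89.1 mm

Correcting the raw count gives 2241 − 14 = 2227 true laminae.
2227 years at 0.04 mm/year gives 0.04 × 2227 = 89.1 mm.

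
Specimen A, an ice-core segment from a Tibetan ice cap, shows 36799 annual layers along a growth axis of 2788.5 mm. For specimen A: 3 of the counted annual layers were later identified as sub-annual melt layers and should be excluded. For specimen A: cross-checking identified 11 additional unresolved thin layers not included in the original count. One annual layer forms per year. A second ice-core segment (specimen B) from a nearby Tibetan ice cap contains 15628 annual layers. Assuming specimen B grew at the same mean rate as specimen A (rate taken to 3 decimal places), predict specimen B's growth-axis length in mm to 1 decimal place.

1187.7 mm

Specimen A: true annual layer count = 36799 − 3 + 11 = 36807.
A: 2788.5 mm over 36807 years gives 2788.5 / 36807 ≈ 0.076 mm per year.
Length of B = 0.076 × 15628 = 1187.7 mm.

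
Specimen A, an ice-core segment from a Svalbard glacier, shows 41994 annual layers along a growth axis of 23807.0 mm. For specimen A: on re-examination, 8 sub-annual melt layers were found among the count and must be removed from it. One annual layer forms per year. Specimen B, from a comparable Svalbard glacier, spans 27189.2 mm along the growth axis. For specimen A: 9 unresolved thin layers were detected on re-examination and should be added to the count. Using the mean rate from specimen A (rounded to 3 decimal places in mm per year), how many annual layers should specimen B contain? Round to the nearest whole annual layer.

Specimen A: true annual layer count = 41994 − 8 + 9 = 41995.
A: Extension rate ≈ 23807.0 / 41995 = 0.567 mm/year.
B spans 27189.2 / 0.567 = 47952.73 years ≈ 47953 annual layers.

47953 annual layers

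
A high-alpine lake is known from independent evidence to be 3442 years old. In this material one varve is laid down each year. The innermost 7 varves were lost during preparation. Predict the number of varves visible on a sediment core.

3435 varves

At one varve per year, 3442 years correspond to 3442 varves.
Less the 7 uncaptured varves: 3442 − 7 = 3435.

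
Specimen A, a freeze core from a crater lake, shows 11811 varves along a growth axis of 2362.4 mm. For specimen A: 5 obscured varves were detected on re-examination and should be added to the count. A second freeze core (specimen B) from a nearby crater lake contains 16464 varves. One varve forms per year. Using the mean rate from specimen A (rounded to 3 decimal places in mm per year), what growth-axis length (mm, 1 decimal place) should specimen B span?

3292.8 mm

Specimen A: after corrections the count is 11811 + 5 = 11816 varves.
A: Extension rate ≈ 2362.4 / 11816 = 0.200 mm per year.
For B, 0.200 mm/year × 16464 years = 3292.8 mm.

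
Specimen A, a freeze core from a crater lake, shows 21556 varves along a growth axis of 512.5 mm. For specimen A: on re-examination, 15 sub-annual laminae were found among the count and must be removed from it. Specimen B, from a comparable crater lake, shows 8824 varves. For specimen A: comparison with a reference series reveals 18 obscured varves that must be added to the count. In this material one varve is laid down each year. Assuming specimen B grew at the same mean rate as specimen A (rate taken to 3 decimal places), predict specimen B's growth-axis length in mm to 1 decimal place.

Specimen A: after corrections the count is 21556 − 15 + 18 = 21559 varves.
A: Extension rate ≈ 512.5 / 21559 = 0.024 mm/yr.
For B, 0.024 mm/year × 8824 years = 211.8 mm.

211.8 mm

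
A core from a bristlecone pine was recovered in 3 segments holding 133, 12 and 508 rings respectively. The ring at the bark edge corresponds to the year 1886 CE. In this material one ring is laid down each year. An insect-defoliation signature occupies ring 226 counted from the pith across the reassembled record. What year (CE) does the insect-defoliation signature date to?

1459 CE

Total rings = 133 + 12 + 508 = 653.
The insect-defoliation signature sits at ring 226 from the pith, so 653 − 226 = 427 rings formed after it.
Counting back 427 years from 1886 CE places the insect-defoliation signature in 1886 − 427 = 1459 CE.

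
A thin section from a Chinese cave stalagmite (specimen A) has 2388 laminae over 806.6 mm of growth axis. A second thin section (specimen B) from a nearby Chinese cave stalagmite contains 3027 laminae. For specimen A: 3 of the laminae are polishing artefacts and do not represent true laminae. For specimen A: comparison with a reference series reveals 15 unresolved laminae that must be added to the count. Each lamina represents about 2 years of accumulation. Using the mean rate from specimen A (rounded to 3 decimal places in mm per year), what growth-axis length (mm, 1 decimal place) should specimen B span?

1017.1 mm

Specimen A: after corrections the count is 2388 − 3 + 15 = 2400 laminae.
Specimen A: at 2 years per lamina, 2400 × 2 = 4800 years.
A: Extension rate ≈ 806.6 / 4800 = 0.168 mm/yr.
Specimen B: 3027 laminae at 2 years each span 3027 × 2 = 6054 years. B's length ≈ 0.168 × 6054 = 1017.1 mm.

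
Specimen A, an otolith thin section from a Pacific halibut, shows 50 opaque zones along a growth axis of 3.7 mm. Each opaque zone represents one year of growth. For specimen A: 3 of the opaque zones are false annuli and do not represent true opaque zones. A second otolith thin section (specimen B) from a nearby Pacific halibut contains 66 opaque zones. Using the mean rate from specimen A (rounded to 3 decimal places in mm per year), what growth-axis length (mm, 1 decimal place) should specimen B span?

Specimen A: adjusted count: 50 − 3 = 47 opaque zones.
A: Mean rate = 3.7 mm / 47 years ≈ 0.079 mm/year.
Length of B = 0.079 × 66 = 5.2 mm.

5.2 mm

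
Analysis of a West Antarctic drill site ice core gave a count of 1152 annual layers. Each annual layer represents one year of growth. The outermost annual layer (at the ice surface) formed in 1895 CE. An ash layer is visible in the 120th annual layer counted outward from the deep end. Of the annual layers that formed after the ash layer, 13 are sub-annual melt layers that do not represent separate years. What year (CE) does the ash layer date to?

The ash layer sits at annual layer 120 from the deep end, so 1152 − 120 = 1032 annual layers formed after it.
1032 − 13 false = 1019 true annual layers after the ash layer.
1895 − 1019 = 876 CE.

876 CE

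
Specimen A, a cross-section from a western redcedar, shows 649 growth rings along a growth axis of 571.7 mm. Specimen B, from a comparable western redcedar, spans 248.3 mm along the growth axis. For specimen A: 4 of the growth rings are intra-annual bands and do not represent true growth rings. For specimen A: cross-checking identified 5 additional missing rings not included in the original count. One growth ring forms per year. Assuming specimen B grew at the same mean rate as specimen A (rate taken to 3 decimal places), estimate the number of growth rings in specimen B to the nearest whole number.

282 growth rings

Specimen A: correcting the raw count gives 649 − 4 + 5 = 650 true growth rings.
A: Extension rate ≈ 571.7 / 650 = 0.880 mm per year.
For B, 248.3 / 0.880 = 282.16 years ≈ 282 growth rings.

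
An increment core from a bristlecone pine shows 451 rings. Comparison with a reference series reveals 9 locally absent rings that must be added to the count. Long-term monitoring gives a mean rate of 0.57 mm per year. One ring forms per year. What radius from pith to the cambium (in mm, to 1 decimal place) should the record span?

262.2 mm

After corrections the count is 451 + 9 = 460 rings.
460 years at 0.57 mm/year gives 0.57 × 460 = 262.2 mm.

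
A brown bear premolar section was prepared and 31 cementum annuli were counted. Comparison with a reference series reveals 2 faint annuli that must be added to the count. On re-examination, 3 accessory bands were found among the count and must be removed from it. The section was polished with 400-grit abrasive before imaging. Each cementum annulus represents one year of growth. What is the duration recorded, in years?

Adjusted count: 31 − 3 + 2 = 30 cementum annuli.
With a one-to-one cementum annulus periodicity this is 30 years.

30 years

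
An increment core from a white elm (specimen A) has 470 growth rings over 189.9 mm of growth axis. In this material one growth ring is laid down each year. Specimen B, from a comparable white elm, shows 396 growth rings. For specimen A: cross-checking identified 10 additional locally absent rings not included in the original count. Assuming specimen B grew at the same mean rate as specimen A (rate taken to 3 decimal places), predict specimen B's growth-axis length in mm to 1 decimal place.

Specimen A: true growth ring count = 470 + 10 = 480.
A: Extension rate ≈ 189.9 / 480 = 0.396 mm/yr.
B's length ≈ 0.396 × 396 = 156.8 mm.

156.8 mm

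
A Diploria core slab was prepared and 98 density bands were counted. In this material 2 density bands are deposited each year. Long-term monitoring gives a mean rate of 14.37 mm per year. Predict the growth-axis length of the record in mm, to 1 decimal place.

704.1 mm

Dividing by 2 density bands per year: 98 / 2 = 49 years.
Length ≈ 14.37 × 49 = 704.1 mm.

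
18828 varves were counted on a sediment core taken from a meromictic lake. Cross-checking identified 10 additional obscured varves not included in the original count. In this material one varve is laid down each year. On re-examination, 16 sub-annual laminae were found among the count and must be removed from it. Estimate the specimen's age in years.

Correcting the raw count gives 18828 − 16 + 10 = 18822 true varves.
With a one-to-one varve periodicity this is 18822 years.

18822 years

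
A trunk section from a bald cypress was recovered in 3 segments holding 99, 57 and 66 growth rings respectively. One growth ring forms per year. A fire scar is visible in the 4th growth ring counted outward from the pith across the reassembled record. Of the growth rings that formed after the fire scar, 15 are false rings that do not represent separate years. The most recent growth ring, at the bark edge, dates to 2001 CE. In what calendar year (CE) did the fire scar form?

Total growth rings = 99 + 57 + 66 = 222.
222 − 4 = 218 growth rings lie beyond the fire scar toward the bark edge.
218 − 15 false = 203 true growth rings after the fire scar.
Counting back 203 years from 2001 CE places the fire scar in 2001 − 203 = 1798 CE.

1798 CE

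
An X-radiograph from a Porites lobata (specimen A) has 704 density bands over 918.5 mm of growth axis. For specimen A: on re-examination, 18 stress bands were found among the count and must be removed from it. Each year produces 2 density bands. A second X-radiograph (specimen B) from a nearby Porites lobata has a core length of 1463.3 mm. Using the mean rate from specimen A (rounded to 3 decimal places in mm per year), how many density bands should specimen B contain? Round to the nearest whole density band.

Specimen A: after corrections the count is 704 − 18 = 686 density bands.
Specimen A: dividing by 2 density bands per year: 686 / 2 = 343 years.
A: 918.5 mm over 343 years gives 918.5 / 343 ≈ 2.678 mm/year.
B spans 1463.3 / 2.678 = 546.42 years; at 2 density bands per year that is 546.42 × 2 ≈ 1093 density bands.

1093 density bands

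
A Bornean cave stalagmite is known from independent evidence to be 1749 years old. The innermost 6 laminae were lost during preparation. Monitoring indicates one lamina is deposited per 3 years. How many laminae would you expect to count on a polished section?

577 laminae

At 3 years per lamina, 1749 / 3 = 583 laminae are expected.
Less the 6 uncaptured laminae: 583 − 6 = 577.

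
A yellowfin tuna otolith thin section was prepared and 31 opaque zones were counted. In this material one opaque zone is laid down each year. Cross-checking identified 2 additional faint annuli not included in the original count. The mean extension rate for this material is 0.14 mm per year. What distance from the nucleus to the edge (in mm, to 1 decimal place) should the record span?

After corrections the count is 31 + 2 = 33 opaque zones.
Length ≈ 0.14 × 33 = 4.6 mm.

4.6 mm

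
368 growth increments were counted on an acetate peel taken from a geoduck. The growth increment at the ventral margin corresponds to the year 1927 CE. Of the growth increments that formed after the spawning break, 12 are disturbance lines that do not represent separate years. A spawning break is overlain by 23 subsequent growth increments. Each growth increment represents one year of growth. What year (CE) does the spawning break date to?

1916 CE

23 growth increments post-date the spawning break.
23 − 12 false = 11 true growth increments after the spawning break.
1927 − 11 = 1916 CE.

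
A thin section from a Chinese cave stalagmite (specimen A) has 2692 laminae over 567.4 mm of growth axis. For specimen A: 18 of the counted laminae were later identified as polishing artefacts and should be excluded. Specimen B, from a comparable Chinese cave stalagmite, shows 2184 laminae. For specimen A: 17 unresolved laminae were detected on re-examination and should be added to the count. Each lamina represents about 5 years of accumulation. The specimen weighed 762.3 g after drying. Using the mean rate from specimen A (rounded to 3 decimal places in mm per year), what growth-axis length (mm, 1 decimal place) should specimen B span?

458.6 mm

Specimen A: adjusted count: 2692 − 18 + 17 = 2691 laminae.
Specimen A: 2691 laminae at 5 years each span 2691 × 5 = 13455 years.
A: 567.4 mm over 13455 years gives 567.4 / 13455 ≈ 0.042 mm/yr.
Specimen B: multiplying by 5 years per lamina: 2184 × 5 = 10920 years. Length of B = 0.042 × 10920 = 458.6 mm.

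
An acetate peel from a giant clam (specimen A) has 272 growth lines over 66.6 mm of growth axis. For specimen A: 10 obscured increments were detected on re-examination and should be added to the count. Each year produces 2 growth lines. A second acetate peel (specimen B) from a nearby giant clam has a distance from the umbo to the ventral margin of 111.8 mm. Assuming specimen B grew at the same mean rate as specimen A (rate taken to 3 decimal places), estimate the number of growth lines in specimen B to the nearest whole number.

474 growth lines

Specimen A: correcting the raw count gives 272 + 10 = 282 true growth lines.
Specimen A: with 2 growth lines per year, 282 / 2 = 141 years.
A: 66.6 mm over 141 years gives 66.6 / 141 ≈ 0.472 mm/yr.
For B, 111.8 / 0.472 = 236.86 years; at 2 growth lines per year that is 236.86 × 2 ≈ 474 growth lines.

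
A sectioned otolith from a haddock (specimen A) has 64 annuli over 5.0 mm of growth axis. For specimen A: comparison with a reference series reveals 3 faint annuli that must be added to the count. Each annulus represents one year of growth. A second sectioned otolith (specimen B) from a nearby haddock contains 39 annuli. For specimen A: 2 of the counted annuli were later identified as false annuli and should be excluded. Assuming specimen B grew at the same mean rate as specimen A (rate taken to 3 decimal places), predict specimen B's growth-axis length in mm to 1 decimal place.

Specimen A: true annulus count = 64 − 2 + 3 = 65.
A: 5.0 mm over 65 years gives 5.0 / 65 ≈ 0.077 mm/yr.
For B, 0.077 mm/year × 39 years = 3.0 mm.

3.0 mm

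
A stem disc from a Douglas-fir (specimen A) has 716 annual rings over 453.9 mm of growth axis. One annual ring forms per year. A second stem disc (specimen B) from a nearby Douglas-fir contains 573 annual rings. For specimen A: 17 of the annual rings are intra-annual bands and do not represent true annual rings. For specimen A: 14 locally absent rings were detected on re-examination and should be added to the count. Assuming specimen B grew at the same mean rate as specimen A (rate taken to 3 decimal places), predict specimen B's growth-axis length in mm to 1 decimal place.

365.0 mm

Specimen A: after corrections the count is 716 − 17 + 14 = 713 annual rings.
A: Mean rate = 453.9 mm / 713 years ≈ 0.637 mm/year.
Length of B = 0.637 × 573 = 365.0 mm.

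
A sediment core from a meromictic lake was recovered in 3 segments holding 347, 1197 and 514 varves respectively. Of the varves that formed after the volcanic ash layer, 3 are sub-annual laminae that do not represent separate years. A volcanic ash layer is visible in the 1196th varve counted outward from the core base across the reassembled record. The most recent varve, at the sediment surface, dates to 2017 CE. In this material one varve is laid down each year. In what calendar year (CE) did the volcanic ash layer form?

1158 CE

Total varves = 347 + 1197 + 514 = 2058.
2058 − 1196 = 862 varves lie beyond the volcanic ash layer toward the sediment surface.
862 − 3 false = 859 true varves after the volcanic ash layer.
The varve at the sediment surface is 2017 CE, so the volcanic ash layer dates to 2017 − 859 = 1158 CE.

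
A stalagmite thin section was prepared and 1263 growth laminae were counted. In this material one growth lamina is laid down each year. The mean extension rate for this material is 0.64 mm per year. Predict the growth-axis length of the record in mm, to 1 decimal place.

808.3 mm

1263 years of growth are recorded.
Predicted length = 0.64 mm/year × 1263 years = 808.3 mm.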